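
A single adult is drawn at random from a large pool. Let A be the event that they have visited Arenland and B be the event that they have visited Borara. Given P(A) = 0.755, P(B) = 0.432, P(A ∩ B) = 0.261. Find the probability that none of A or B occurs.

By inclusion-exclusion,
P(A ∪ B) = 0.755 + 0.432 − 0.261 = 0.926
P(none) = 1 − 0.926 = 0.074

0.074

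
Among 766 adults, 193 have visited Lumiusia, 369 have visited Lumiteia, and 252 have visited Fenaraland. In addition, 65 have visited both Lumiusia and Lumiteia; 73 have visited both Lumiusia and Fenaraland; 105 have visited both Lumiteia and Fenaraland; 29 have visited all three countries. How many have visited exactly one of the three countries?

415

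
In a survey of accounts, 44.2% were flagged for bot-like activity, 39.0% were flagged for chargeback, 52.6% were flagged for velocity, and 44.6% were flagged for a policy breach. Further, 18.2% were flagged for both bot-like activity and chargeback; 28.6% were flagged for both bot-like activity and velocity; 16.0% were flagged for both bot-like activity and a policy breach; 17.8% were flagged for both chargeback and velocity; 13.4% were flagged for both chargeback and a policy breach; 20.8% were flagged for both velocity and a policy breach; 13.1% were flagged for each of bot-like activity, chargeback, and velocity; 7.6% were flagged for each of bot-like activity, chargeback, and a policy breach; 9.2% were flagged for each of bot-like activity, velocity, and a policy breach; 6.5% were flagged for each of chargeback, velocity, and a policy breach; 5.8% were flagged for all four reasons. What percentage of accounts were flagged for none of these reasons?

By inclusion-exclusion,
P(at least one) = 44.2 + 39.0 + 52.6 + 44.6 − 18.2 − 28.6 − 16.0 − 17.8 − 13.4 − 20.8 + 13.1 + 7.6 + 9.2 + 6.5 − 5.8 = 96.2%
P(none) = 100% − 96.2% = 3.8%

3.8%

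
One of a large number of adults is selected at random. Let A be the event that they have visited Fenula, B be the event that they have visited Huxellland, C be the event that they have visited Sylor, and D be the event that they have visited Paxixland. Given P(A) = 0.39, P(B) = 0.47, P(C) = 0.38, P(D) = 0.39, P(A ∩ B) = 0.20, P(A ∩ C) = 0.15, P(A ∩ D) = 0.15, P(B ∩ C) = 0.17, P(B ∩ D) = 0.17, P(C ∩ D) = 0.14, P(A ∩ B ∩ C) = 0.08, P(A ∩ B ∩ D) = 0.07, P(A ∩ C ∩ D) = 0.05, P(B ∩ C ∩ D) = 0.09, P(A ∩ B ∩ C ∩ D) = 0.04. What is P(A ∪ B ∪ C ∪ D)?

P(A ∪ B ∪ C ∪ D) = 0.39 + 0.47 + 0.38 + 0.39 − 0.20 − 0.15 − 0.15 − 0.17 − 0.17 − 0.14 + 0.08 + 0.07 + 0.05 + 0.09 − 0.04 = 0.90

0.90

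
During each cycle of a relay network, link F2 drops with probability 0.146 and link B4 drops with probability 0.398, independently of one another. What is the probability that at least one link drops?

0.485892

P(none) = (1 − 0.146) × (1 − 0.398) = 0.854 × 0.602 = 0.514108
P(at least one) = 1 − 0.514108 = 0.485892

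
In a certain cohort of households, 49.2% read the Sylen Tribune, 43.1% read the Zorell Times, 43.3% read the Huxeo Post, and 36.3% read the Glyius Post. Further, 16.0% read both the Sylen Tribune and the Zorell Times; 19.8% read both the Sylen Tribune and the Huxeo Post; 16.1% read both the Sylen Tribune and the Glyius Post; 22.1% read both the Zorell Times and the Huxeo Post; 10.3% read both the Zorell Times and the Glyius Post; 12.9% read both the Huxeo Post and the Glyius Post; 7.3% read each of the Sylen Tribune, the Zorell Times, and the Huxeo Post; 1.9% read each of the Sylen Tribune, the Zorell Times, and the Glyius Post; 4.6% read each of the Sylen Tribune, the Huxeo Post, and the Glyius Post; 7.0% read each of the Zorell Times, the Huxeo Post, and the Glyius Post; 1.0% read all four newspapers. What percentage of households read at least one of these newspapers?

Using inclusion–exclusion:
P(union) = 49.2 + 43.1 + 43.3 + 36.3 − 16.0 − 19.8 − 16.1 − 22.1 − 10.3 − 12.9 + 7.3 + 1.9 + 4.6 + 7.0 − 1.0 = 94.5%

94.5%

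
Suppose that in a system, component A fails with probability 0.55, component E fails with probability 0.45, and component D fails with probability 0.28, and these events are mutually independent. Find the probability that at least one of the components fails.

0.8218

P(none) = (1 − 0.55) × (1 − 0.45) × (1 − 0.28) = 0.45 × 0.55 × 0.72 = 0.1782
P(at least one) = 1 − 0.1782 = 0.8218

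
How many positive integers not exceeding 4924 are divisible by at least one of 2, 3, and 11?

2462 + 1641 + 447 − 820 − 223 − 149 + 74 = 3432

3432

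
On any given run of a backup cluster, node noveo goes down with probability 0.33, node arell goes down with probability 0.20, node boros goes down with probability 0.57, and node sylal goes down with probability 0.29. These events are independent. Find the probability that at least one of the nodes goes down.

0.8363592

P(none) = (1 − 0.33) × (1 − 0.20) × (1 − 0.57) × (1 − 0.29) = 0.67 × 0.80 × 0.43 × 0.71 = 0.1636408
P(at least one) = 1 − 0.1636408 = 0.8363592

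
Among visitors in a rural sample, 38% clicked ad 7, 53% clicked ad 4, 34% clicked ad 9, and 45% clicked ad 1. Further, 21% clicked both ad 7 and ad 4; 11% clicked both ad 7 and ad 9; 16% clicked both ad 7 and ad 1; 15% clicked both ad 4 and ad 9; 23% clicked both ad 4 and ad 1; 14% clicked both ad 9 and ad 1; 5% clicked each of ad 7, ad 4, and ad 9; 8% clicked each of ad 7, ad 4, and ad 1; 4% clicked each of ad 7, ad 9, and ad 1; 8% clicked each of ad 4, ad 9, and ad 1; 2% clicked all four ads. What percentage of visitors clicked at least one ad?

93%

By inclusion–exclusion:
P(≥1) = 38 + 53 + 34 + 45 − 21 − 11 − 16 − 15 − 23 − 14 + 5 + 8 + 4 + 8 − 2 = 93%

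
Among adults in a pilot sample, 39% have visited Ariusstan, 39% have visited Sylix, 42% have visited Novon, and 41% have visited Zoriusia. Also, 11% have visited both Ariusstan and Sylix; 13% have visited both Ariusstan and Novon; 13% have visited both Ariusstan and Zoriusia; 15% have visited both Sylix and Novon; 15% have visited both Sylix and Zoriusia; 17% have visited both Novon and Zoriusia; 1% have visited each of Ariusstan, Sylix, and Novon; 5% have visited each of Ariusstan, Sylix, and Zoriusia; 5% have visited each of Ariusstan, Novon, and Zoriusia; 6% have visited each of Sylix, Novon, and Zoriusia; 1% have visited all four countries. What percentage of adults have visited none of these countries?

7%

P(at least one) = 39 + 39 + 42 + 41 − 11 − 13 − 13 − 15 − 15 − 17 + 1 + 5 + 5 + 6 − 1 = 93%
P(none) = 100% − 93% = 7%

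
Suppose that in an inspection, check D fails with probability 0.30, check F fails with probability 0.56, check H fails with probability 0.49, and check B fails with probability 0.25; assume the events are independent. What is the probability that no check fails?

0.11781

Independence gives P(none) = ∏(1 − pᵢ).
P(none) = (1 − 0.30) × (1 − 0.56) × (1 − 0.49) × (1 − 0.25) = 0.70 × 0.44 × 0.51 × 0.75 = 0.11781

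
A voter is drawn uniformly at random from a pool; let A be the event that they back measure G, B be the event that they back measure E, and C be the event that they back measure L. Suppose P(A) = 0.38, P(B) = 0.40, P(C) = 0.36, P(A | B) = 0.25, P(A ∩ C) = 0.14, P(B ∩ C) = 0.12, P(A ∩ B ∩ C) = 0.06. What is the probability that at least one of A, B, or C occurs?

0.84

P(A ∩ B) = P(B)·P(A|B) = 0.40 × 0.25 = 0.10
P(A ∪ B ∪ C) = 0.38 + 0.40 + 0.36 − 0.10 − 0.14 − 0.12 + 0.06 = 0.84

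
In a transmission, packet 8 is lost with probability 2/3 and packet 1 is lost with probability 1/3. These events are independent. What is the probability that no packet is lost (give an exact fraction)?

2/9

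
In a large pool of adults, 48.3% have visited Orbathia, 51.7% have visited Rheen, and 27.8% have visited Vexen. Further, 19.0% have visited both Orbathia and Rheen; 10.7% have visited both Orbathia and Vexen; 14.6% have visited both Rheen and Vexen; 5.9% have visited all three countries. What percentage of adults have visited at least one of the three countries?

By inclusion-exclusion,
P(≥1) = 48.3 + 51.7 + 27.8 − 19.0 − 10.7 − 14.6 + 5.9 = 89.4%

89.4%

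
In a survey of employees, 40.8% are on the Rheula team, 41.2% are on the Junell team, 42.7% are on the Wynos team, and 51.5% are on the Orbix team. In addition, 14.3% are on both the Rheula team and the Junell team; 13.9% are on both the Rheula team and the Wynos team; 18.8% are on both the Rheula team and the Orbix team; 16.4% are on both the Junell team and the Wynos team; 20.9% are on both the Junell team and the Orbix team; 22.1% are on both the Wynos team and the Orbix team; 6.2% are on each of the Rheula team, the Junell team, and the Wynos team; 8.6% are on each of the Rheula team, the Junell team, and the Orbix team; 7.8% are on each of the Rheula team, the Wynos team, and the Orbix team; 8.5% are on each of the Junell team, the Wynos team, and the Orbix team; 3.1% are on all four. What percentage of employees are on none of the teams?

2.2%

Using inclusion–exclusion:
P(≥1) = 40.8 + 41.2 + 42.7 + 51.5 − 14.3 − 13.9 − 18.8 − 16.4 − 20.9 − 22.1 + 6.2 + 8.6 + 7.8 + 8.5 − 3.1 = 97.8%
P(none) = 100% − 97.8% = 2.2%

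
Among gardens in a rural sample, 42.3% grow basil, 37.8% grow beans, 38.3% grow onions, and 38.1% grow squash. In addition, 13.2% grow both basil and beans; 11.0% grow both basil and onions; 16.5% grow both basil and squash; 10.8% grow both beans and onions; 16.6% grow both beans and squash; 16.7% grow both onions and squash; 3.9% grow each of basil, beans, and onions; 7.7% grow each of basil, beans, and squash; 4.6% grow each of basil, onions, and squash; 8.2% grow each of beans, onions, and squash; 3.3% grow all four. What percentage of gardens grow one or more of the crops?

P(≥1) = 42.3 + 37.8 + 38.3 + 38.1 − 13.2 − 11.0 − 16.5 − 10.8 − 16.6 − 16.7 + 3.9 + 7.7 + 4.6 + 8.2 − 3.3 = 92.8%

92.8%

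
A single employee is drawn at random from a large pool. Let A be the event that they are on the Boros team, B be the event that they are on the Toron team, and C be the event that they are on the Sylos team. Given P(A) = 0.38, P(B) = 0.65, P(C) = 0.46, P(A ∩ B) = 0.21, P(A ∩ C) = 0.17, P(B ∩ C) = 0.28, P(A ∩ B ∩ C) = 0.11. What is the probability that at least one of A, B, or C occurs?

P(A ∪ B ∪ C) = 0.38 + 0.65 + 0.46 − 0.21 − 0.17 − 0.28 + 0.11 = 0.94

0.94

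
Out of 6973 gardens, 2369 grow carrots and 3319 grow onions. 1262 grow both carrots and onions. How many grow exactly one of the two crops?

|exactly one| = 2369 + 3319 − 2·1262 = 3164

3164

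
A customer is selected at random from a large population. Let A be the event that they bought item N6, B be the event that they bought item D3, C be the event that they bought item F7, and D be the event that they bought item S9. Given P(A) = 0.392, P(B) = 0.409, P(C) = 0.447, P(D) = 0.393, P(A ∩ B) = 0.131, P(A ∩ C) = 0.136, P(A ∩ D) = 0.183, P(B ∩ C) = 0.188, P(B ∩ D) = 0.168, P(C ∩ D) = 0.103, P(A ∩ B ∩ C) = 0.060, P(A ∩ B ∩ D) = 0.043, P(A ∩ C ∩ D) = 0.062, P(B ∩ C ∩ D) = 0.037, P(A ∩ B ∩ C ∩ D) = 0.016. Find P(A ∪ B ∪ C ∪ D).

0.918

Inclusion–exclusion gives
P(A ∪ B ∪ C ∪ D) = 0.392 + 0.409 + 0.447 + 0.393 − 0.131 − 0.136 − 0.183 − 0.188 − 0.168 − 0.103 + 0.060 + 0.043 + 0.062 + 0.037 − 0.016 = 0.918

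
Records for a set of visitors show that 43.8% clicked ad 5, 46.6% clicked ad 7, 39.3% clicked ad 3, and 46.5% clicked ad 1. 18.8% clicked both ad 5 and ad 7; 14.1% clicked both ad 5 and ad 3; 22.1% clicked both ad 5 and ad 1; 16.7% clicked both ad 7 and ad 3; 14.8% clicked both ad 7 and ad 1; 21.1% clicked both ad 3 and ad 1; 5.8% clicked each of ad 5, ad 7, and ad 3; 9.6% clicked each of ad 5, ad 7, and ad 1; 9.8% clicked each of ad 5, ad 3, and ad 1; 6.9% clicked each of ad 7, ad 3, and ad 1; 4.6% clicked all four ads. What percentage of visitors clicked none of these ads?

Inclusion–exclusion gives
P(at least one) = 43.8 + 46.6 + 39.3 + 46.5 − 18.8 − 14.1 − 22.1 − 16.7 − 14.8 − 21.1 + 5.8 + 9.6 + 9.8 + 6.9 − 4.6 = 96.1%
P(none) = 100% − 96.1% = 3.9%

3.9%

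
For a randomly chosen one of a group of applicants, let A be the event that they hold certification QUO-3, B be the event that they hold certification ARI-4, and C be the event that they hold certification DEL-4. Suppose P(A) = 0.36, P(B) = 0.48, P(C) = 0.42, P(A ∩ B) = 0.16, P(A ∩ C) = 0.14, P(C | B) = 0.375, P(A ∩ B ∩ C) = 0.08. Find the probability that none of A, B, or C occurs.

0.14

P(B ∩ C) = P(B)·P(C|B) = 0.48 × 0.375 = 0.18
Apply inclusion-exclusion:
P(A ∪ B ∪ C) = 0.36 + 0.48 + 0.42 − 0.16 − 0.14 − 0.18 + 0.08 = 0.86
P(none) = 1 − 0.86 = 0.14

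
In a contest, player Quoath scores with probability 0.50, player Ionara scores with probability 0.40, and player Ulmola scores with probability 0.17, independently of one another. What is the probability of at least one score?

Independence gives P(none) = ∏(1 − pᵢ).
P(none) = (1 − 0.50) × (1 − 0.40) × (1 − 0.17) = 0.50 × 0.60 × 0.83 = 0.249
P(at least one) = 1 − 0.249 = 0.751

0.751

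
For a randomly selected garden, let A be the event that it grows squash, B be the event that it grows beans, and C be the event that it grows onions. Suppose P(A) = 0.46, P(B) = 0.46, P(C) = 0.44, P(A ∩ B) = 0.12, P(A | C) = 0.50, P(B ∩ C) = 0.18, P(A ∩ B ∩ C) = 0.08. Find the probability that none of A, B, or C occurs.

P(A ∩ C) = P(C)·P(A|C) = 0.44 × 0.50 = 0.22
By inclusion-exclusion,
P(A ∪ B ∪ C) = 0.46 + 0.46 + 0.44 − 0.12 − 0.22 − 0.18 + 0.08 = 0.92
P(none) = 1 − 0.92 = 0.08

0.08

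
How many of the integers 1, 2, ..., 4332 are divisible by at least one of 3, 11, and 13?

1908

floor(4332/3) + floor(4332/11) + floor(4332/13) − floor(4332/33) − floor(4332/39) − floor(4332/143) + floor(4332/429) = 1444 + 393 + 333 − 131 − 111 − 30 + 10 = 1908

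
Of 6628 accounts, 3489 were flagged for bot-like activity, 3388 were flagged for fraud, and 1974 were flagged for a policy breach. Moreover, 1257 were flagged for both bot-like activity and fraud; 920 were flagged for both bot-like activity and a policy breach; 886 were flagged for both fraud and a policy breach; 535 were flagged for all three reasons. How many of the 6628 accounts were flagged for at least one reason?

6323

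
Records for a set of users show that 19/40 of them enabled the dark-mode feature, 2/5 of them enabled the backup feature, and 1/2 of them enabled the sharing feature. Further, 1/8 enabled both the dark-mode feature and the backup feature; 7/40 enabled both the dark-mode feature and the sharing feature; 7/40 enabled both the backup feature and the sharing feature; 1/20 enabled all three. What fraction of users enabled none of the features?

1/20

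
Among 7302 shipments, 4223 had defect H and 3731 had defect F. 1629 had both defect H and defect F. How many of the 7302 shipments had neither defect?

977

|union| = 4223 + 3731 − 1629 = 6325
None: 7302 − 6325 = 977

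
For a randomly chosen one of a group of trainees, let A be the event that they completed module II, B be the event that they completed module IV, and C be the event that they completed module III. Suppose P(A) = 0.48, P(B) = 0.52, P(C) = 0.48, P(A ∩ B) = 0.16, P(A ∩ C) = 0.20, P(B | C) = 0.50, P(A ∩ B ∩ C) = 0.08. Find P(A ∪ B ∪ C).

0.96

P(B ∩ C) = P(C)·P(B|C) = 0.48 × 0.50 = 0.24
Apply inclusion-exclusion:
P(A ∪ B ∪ C) = 0.48 + 0.52 + 0.48 − 0.16 − 0.20 − 0.24 + 0.08 = 0.96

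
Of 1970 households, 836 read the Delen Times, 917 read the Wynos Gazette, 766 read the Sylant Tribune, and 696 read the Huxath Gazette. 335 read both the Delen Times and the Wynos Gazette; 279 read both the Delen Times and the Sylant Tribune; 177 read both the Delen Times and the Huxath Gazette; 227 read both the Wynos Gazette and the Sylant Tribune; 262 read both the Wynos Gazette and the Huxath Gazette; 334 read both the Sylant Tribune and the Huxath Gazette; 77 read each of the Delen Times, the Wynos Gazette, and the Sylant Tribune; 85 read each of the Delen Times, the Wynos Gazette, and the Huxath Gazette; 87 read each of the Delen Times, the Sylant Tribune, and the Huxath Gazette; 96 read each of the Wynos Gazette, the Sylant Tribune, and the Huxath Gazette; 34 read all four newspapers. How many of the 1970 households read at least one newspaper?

1912

|at least one| = 836 + 917 + 766 + 696 − 335 − 279 − 177 − 227 − 262 − 334 + 77 + 85 + 87 + 96 − 34 = 1912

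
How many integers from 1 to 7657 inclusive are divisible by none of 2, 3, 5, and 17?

Using inclusion–exclusion:
⌊7657/2⌋ + ⌊7657/3⌋ + ⌊7657/5⌋ + ⌊7657/17⌋ − ⌊7657/6⌋ − ⌊7657/10⌋ − ⌊7657/34⌋ − ⌊7657/15⌋ − ⌊7657/51⌋ − ⌊7657/85⌋ + ⌊7657/30⌋ + ⌊7657/102⌋ + ⌊7657/170⌋ + ⌊7657/255⌋ − ⌊7657/510⌋ = 3828 + 2552 + 1531 + 450 − 1276 − 765 − 225 − 510 − 150 − 90 + 255 + 75 + 45 + 30 − 15 = 5735
7657 − 5735 = 1922

1922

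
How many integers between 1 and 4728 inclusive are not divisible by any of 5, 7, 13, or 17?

2816

⌊4728/5⌋ + ⌊4728/7⌋ + ⌊4728/13⌋ + ⌊4728/17⌋ − ⌊4728/35⌋ − ⌊4728/65⌋ − ⌊4728/85⌋ − ⌊4728/91⌋ − ⌊4728/119⌋ − ⌊4728/221⌋ + ⌊4728/455⌋ + ⌊4728/595⌋ + ⌊4728/1105⌋ + ⌊4728/1547⌋ − ⌊4728/7735⌋ = 945 + 675 + 363 + 278 − 135 − 72 − 55 − 51 − 39 − 21 + 10 + 7 + 4 + 3 − 0 = 1912
4728 − 1912 = 2816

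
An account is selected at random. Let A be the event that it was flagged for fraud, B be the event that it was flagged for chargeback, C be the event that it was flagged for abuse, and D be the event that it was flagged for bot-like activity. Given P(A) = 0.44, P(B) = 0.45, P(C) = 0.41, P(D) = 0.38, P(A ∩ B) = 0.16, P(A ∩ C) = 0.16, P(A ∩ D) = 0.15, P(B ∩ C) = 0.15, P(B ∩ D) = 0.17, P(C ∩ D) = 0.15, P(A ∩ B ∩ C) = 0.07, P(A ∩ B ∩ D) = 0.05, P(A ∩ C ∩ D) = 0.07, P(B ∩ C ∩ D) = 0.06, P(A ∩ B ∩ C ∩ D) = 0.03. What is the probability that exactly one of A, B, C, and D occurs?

0.43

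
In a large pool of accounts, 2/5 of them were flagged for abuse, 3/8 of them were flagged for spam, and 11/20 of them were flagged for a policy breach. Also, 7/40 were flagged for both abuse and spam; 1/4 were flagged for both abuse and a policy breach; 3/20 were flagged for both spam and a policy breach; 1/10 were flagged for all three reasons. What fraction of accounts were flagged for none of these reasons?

P(≥1) = 2/5 + 3/8 + 11/20 − 7/40 − 1/4 − 3/20 + 1/10 = 17/20
P(none) = 1 − 17/20 = 3/20

3/20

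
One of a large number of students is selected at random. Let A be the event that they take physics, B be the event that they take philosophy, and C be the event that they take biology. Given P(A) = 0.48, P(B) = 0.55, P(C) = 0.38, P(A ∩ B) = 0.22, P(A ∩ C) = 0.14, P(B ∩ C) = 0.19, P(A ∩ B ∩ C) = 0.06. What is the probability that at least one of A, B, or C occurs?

Using inclusion–exclusion:
P(A ∪ B ∪ C) = 0.48 + 0.55 + 0.38 − 0.22 − 0.14 − 0.19 + 0.06 = 0.92

0.92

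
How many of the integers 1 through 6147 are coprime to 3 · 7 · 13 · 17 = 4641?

3051

Inclusion–exclusion gives
floor(6147/3) + floor(6147/7) + floor(6147/13) + floor(6147/17) − floor(6147/21) − floor(6147/39) − floor(6147/51) − floor(6147/91) − floor(6147/119) − floor(6147/221) + floor(6147/273) + floor(6147/357) + floor(6147/663) + floor(6147/1547) − floor(6147/4641) = 2049 + 878 + 472 + 361 − 292 − 157 − 120 − 67 − 51 − 27 + 22 + 17 + 9 + 3 − 1 = 3096
6147 − 3096 = 3051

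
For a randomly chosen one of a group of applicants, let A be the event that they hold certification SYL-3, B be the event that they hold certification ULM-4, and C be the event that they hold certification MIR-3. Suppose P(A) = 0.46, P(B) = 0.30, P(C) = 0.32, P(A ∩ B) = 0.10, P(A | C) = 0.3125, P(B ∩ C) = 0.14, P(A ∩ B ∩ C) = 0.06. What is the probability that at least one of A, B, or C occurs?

P(A ∩ C) = P(C)·P(A|C) = 0.32 × 0.3125 = 0.10
P(A ∪ B ∪ C) = 0.46 + 0.30 + 0.32 − 0.10 − 0.10 − 0.14 + 0.06 = 0.80

0.80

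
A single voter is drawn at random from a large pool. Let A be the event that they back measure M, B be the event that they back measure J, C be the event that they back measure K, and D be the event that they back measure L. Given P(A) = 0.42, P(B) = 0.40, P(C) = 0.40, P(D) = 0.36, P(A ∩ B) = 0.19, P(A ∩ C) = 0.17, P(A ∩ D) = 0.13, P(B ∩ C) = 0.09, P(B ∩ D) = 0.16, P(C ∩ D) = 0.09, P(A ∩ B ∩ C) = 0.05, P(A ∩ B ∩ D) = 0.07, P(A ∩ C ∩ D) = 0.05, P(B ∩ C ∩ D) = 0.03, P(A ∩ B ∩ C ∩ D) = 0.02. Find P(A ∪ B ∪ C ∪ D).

0.93

P(A ∪ B ∪ C ∪ D) = 0.42 + 0.40 + 0.40 + 0.36 − 0.19 − 0.17 − 0.13 − 0.09 − 0.16 − 0.09 + 0.05 + 0.07 + 0.05 + 0.03 − 0.02 = 0.93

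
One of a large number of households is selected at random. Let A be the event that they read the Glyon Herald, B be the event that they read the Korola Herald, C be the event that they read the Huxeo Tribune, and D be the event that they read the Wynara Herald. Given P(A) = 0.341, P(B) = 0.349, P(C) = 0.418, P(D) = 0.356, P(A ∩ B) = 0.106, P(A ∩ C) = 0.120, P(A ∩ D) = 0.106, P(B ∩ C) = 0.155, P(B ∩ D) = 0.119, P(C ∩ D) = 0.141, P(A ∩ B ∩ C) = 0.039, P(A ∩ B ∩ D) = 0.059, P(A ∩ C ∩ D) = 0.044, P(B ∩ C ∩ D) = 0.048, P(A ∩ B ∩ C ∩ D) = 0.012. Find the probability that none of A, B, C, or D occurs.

By inclusion-exclusion,
P(A ∪ B ∪ C ∪ D) = 0.341 + 0.349 + 0.418 + 0.356 − 0.106 − 0.120 − 0.106 − 0.155 − 0.119 − 0.141 + 0.039 + 0.059 + 0.044 + 0.048 − 0.012 = 0.895
P(none) = 1 − 0.895 = 0.105

0.105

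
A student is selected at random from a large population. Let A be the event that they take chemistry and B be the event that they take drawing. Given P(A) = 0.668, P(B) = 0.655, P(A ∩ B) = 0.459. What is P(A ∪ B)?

P(A ∪ B) = 0.668 + 0.655 − 0.459 = 0.864

0.864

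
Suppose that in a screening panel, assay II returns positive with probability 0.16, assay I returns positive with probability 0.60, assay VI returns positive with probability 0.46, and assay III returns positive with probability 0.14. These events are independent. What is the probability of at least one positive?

P(none) = (1 − 0.16) × (1 − 0.60) × (1 − 0.46) × (1 − 0.14) = 0.84 × 0.40 × 0.54 × 0.86 = 0.1560384
P(at least one) = 1 − 0.1560384 = 0.8439616

0.8439616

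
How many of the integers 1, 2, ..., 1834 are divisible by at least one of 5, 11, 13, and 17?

floor(1834/5) + floor(1834/11) + floor(1834/13) + floor(1834/17) − floor(1834/55) − floor(1834/65) − floor(1834/85) − floor(1834/143) − floor(1834/187) − floor(1834/221) + floor(1834/715) + floor(1834/935) + floor(1834/1105) + floor(1834/2431) − floor(1834/12155) = 366 + 166 + 141 + 107 − 33 − 28 − 21 − 12 − 9 − 8 + 2 + 1 + 1 + 0 − 0 = 673

673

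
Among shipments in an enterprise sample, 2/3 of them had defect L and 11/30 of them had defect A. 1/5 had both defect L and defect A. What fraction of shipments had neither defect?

Inclusion–exclusion gives
P(at least one) = 2/3 + 11/30 − 1/5 = 5/6
P(none) = 1 − 5/6 = 1/6

1/6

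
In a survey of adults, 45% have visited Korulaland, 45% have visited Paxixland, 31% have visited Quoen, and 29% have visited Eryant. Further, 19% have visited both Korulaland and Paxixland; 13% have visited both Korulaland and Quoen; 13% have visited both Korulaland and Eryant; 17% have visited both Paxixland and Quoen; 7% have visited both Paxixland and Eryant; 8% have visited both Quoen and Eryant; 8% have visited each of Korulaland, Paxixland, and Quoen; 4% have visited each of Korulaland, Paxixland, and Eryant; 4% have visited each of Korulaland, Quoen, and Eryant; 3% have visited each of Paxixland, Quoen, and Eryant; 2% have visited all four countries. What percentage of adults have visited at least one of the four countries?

90%

By inclusion–exclusion:
P(union) = 45 + 45 + 31 + 29 − 19 − 13 − 13 − 17 − 7 − 8 + 8 + 4 + 4 + 3 − 2 = 90%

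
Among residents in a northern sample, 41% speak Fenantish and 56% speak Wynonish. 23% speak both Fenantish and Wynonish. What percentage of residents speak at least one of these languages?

74%

P(at least one) = 41 + 56 − 23 = 74%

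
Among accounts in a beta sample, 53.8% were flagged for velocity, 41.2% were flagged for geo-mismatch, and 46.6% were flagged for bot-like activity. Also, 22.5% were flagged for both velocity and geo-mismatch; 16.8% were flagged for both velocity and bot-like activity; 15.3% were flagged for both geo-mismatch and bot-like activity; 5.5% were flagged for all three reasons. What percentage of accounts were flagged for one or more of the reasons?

92.5%

P(≥1) = 53.8 + 41.2 + 46.6 − 22.5 − 16.8 − 15.3 + 5.5 = 92.5%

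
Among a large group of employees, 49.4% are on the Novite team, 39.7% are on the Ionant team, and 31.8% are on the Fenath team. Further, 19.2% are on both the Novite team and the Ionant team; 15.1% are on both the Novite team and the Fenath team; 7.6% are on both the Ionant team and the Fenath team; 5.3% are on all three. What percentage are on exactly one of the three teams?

P(exactly one) = 49.4 + 39.7 + 31.8 − 2·19.2 − 2·15.1 − 2·7.6 + 3·5.3 = 53.0%

53.0%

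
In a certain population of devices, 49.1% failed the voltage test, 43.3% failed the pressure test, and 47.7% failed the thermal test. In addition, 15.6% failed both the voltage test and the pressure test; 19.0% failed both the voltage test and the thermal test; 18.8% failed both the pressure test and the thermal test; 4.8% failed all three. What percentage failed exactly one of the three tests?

47.7%

Using the inclusion–exclusion count for exactly one event:
P(exactly one) = 49.1 + 43.3 + 47.7 − 2·15.6 − 2·19.0 − 2·18.8 + 3·4.8 = 47.7%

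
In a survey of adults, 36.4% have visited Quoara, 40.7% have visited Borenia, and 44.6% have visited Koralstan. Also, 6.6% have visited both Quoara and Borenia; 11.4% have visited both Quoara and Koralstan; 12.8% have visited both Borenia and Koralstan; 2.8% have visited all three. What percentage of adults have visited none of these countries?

By inclusion-exclusion,
P(union) = 36.4 + 40.7 + 44.6 − 6.6 − 11.4 − 12.8 + 2.8 = 93.7%
P(none) = 100% − 93.7% = 6.3%

6.3%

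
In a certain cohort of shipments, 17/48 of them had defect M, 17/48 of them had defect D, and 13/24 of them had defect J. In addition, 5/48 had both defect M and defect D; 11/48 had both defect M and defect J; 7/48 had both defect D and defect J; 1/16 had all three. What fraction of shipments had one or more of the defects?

P(≥1) = 17/48 + 17/48 + 13/24 − 5/48 − 11/48 − 7/48 + 1/16 = 5/6

5/6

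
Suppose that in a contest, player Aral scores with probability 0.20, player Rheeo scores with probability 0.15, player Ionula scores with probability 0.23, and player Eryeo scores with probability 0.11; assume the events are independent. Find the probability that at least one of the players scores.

0.533996

P(none) = (1 − 0.20) × (1 − 0.15) × (1 − 0.23) × (1 − 0.11) = 0.80 × 0.85 × 0.77 × 0.89 = 0.466004
P(at least one) = 1 − 0.466004 = 0.533996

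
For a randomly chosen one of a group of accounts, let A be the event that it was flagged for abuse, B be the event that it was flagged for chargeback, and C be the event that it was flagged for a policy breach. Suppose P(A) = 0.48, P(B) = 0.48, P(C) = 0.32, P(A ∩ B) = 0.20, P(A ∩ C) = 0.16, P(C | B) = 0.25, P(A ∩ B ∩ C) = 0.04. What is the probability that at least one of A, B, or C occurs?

0.84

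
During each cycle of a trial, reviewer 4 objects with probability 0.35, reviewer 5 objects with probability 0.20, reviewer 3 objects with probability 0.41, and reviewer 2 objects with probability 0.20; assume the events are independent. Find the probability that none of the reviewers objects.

0.24544

P(none) = (1 − 0.35) × (1 − 0.20) × (1 − 0.41) × (1 − 0.20) = 0.65 × 0.80 × 0.59 × 0.80 = 0.24544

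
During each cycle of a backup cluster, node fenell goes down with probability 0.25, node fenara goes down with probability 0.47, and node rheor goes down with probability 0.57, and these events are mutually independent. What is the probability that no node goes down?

0.170925

P(none) = (1 − 0.25) × (1 − 0.47) × (1 − 0.57) = 0.75 × 0.53 × 0.43 = 0.170925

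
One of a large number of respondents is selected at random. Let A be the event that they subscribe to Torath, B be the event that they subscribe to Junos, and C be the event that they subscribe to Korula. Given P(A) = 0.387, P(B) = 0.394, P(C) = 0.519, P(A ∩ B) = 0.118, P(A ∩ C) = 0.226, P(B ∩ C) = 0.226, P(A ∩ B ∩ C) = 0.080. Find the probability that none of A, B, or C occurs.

0.190

By inclusion–exclusion:
P(A ∪ B ∪ C) = 0.387 + 0.394 + 0.519 − 0.118 − 0.226 − 0.226 + 0.080 = 0.810
P(none) = 1 − 0.810 = 0.190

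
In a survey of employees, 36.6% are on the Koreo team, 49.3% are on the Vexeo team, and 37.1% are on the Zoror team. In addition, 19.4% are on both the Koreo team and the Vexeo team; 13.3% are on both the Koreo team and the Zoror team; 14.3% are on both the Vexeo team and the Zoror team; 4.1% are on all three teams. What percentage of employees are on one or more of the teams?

80.1%

P(≥1) = 36.6 + 49.3 + 37.1 − 19.4 − 13.3 − 14.3 + 4.1 = 80.1%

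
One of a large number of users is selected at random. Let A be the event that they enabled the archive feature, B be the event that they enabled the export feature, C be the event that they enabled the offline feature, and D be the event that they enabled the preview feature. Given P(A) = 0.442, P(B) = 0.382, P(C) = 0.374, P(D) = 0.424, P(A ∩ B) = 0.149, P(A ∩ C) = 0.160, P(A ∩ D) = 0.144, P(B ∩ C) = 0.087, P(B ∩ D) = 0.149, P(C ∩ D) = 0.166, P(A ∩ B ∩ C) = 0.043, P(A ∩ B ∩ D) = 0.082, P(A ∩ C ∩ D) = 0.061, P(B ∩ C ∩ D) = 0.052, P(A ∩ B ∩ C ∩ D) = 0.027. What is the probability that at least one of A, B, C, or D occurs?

0.978

Apply inclusion-exclusion:
P(A ∪ B ∪ C ∪ D) = 0.442 + 0.382 + 0.374 + 0.424 − 0.149 − 0.160 − 0.144 − 0.087 − 0.149 − 0.166 + 0.043 + 0.082 + 0.061 + 0.052 − 0.027 = 0.978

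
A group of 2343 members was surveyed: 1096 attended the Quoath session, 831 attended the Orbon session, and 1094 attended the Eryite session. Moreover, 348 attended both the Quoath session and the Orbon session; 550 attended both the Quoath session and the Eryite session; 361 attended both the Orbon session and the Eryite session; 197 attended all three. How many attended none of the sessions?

By inclusion–exclusion:
|at least one| = 1096 + 831 + 1094 − 348 − 550 − 361 + 197 = 1959
None: 2343 − 1959 = 384

384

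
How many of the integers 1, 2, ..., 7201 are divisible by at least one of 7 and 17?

1391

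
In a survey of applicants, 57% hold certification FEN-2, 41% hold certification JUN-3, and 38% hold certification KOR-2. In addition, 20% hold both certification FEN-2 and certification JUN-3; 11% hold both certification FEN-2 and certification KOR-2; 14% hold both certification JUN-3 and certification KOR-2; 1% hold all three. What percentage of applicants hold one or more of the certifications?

P(at least one) = 57 + 41 + 38 − 20 − 11 − 14 + 1 = 92%

92%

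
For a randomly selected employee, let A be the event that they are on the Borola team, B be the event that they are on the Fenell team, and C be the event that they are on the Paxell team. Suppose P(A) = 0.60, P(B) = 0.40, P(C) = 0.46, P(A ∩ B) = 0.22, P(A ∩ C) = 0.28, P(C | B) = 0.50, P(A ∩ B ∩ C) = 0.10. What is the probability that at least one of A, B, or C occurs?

0.86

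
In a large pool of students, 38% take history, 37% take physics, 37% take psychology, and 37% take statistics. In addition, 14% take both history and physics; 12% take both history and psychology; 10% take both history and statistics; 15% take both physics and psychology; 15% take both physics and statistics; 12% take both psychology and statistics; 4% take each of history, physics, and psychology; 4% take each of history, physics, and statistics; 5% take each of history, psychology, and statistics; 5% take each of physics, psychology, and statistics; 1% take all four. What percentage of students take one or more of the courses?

88%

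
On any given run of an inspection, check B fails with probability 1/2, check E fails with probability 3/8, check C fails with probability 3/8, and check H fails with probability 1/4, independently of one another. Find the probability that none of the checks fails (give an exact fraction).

75/512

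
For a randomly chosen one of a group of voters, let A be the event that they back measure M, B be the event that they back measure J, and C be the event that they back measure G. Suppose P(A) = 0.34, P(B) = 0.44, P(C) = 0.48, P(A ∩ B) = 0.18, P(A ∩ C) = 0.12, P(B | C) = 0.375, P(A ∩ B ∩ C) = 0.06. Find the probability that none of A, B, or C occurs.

0.16

P(B ∩ C) = P(C)·P(B|C) = 0.48 × 0.375 = 0.18
By inclusion-exclusion,
P(A ∪ B ∪ C) = 0.34 + 0.44 + 0.48 − 0.18 − 0.12 − 0.18 + 0.06 = 0.84
P(none) = 1 − 0.84 = 0.16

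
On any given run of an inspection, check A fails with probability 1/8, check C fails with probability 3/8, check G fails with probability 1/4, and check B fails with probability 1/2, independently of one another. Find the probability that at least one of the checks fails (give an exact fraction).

P(none) = (1 − 1/8) × (1 − 3/8) × (1 − 1/4) × (1 − 1/2) = 7/8 × 5/8 × 3/4 × 1/2 = 105/512
P(at least one) = 1 − 105/512 = 407/512

407/512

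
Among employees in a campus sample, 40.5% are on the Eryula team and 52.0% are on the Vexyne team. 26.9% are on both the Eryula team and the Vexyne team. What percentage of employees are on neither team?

Inclusion–exclusion gives
P(union) = 40.5 + 52.0 − 26.9 = 65.6%
P(none) = 100% − 65.6% = 34.4%

34.4%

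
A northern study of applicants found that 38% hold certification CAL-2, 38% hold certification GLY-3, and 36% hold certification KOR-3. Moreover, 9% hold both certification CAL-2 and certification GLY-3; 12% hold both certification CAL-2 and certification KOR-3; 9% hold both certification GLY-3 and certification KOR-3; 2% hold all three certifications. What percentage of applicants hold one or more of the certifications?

P(≥1) = 38 + 38 + 36 − 9 − 12 − 9 + 2 = 84%

84%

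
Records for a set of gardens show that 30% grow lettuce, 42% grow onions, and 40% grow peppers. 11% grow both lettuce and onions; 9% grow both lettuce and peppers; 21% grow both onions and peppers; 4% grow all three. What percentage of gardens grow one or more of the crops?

75%

By inclusion–exclusion:
P(≥1) = 30 + 42 + 40 − 11 − 9 − 21 + 4 = 75%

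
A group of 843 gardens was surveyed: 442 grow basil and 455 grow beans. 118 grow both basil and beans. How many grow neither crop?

64

By inclusion–exclusion:
|union| = 442 + 455 − 118 = 779
None: 843 − 779 = 64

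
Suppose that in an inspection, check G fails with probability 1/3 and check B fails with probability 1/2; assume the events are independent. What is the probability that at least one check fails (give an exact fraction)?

2/3

Since the events are independent, P(none) is the product of the individual non-occurrence probabilities.
P(none) = (1 − 1/3) × (1 − 1/2) = 2/3 × 1/2 = 1/3
P(at least one) = 1 − 1/3 = 2/3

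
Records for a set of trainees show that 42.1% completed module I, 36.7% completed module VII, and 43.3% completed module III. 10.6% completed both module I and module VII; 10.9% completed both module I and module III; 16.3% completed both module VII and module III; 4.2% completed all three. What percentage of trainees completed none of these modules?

11.5%

Using inclusion–exclusion:
P(at least one) = 42.1 + 36.7 + 43.3 − 10.6 − 10.9 − 16.3 + 4.2 = 88.5%
P(none) = 100% − 88.5% = 11.5%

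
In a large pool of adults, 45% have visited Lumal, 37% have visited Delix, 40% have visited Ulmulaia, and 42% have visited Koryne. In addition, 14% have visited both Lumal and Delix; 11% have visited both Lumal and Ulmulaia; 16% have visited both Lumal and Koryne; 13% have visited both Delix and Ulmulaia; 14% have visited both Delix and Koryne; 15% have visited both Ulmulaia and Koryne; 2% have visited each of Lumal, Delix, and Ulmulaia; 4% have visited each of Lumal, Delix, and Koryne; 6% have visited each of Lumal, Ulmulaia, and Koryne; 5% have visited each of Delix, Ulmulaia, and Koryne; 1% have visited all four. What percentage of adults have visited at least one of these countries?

Apply inclusion-exclusion:
P(at least one) = 45 + 37 + 40 + 42 − 14 − 11 − 16 − 13 − 14 − 15 + 2 + 4 + 6 + 5 − 1 = 97%

97%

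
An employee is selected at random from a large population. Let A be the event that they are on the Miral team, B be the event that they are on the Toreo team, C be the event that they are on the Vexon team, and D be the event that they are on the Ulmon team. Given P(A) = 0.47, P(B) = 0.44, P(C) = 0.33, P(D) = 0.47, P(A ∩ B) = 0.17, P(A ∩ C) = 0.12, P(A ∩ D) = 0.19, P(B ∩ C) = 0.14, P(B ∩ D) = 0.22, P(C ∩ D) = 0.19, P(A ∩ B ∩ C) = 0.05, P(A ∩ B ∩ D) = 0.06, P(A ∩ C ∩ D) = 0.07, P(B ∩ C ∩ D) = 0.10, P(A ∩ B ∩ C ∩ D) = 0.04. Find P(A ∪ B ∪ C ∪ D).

P(A ∪ B ∪ C ∪ D) = 0.47 + 0.44 + 0.33 + 0.47 − 0.17 − 0.12 − 0.19 − 0.14 − 0.22 − 0.19 + 0.05 + 0.06 + 0.07 + 0.10 − 0.04 = 0.92

0.92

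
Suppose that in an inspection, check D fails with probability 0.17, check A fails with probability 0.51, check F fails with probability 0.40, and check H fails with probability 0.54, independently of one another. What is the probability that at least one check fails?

Independence gives P(none) = ∏(1 − pᵢ).
P(none) = (1 − 0.17) × (1 − 0.51) × (1 − 0.40) × (1 − 0.54) = 0.83 × 0.49 × 0.60 × 0.46 = 0.1122492
P(at least one) = 1 − 0.1122492 = 0.8877508

0.8877508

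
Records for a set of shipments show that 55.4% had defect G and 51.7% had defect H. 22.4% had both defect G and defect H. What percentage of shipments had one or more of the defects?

84.7%

By inclusion-exclusion,
P(at least one) = 55.4 + 51.7 − 22.4 = 84.7%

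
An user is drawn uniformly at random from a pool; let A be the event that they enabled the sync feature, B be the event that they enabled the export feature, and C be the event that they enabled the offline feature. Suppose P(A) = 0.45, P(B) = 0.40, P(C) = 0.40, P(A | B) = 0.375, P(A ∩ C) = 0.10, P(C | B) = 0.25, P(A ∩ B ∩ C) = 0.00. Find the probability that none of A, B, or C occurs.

0.10

P(A ∩ B) = P(B)·P(A|B) = 0.40 × 0.375 = 0.15
P(B ∩ C) = P(B)·P(C|B) = 0.40 × 0.25 = 0.10
P(A ∪ B ∪ C) = 0.45 + 0.40 + 0.40 − 0.15 − 0.10 − 0.10 + 0.00 = 0.90
P(none) = 1 − 0.90 = 0.10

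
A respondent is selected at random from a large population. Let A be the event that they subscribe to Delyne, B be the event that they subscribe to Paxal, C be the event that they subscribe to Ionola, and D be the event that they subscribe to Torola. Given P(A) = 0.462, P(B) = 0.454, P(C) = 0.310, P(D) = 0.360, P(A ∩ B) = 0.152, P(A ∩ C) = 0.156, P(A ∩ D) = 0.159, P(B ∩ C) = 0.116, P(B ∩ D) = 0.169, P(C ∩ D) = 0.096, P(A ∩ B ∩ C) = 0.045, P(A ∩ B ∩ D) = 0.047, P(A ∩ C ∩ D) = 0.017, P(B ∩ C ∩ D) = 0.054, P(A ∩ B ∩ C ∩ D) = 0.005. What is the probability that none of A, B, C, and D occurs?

Inclusion–exclusion gives
P(A ∪ B ∪ C ∪ D) = 0.462 + 0.454 + 0.310 + 0.360 − 0.152 − 0.156 − 0.159 − 0.116 − 0.169 − 0.096 + 0.045 + 0.047 + 0.017 + 0.054 − 0.005 = 0.896
P(none) = 1 − 0.896 = 0.104

0.104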